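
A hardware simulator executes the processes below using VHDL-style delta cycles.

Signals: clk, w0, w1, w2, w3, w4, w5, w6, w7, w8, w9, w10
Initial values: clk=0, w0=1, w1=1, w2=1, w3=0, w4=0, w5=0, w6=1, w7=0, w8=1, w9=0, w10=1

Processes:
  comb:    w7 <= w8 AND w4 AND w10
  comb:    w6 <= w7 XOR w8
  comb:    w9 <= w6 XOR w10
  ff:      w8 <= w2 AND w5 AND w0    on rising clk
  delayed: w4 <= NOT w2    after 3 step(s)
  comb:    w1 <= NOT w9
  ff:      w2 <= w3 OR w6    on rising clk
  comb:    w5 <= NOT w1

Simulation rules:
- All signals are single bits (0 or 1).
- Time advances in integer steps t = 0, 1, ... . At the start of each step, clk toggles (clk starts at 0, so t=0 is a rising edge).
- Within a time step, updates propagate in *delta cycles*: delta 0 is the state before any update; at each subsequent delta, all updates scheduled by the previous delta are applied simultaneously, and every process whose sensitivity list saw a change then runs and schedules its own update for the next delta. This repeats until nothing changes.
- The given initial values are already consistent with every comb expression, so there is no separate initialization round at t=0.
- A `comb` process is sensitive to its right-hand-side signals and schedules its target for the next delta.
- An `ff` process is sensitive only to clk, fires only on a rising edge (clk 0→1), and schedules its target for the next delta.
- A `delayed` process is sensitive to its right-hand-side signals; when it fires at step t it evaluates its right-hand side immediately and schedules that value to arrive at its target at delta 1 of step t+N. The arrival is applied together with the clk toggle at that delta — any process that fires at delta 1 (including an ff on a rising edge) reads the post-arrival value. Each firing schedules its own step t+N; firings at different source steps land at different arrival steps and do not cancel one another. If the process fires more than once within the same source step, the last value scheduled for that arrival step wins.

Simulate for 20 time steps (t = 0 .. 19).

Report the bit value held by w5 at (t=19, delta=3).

1

[bits: clk,w7,w6,w8,w10,w5,w4,w3,w9,w2,w1,w0]
t=0: Δ0=001110000111 Δ1=101110000111 Δ2=101010000111 Δ3=100010000111 Δ4=100010001111 Δ5=100010001101 Δ6=100011001101 | 6Δ
t=1: Δ0=100011001101 Δ1=000011001101 | 1Δ
t=2: Δ0=000011001101 Δ1=100011001101 Δ2=100111001001 Δ3=101111001001 Δ4=101111000001 Δ5=101111000011 Δ6=101110000011 | 6Δ
t=3: Δ0=101110000011 Δ1=001110000011 | 1Δ
t=4: Δ0=001110000011 Δ1=101110000011 Δ2=101010000111 Δ3=100010000111 Δ4=100010001111 Δ5=100010001101 Δ6=100011001101 | 6Δ
t=5: Δ0=100011001101 Δ1=000011101101 | 1Δ
t=6: Δ0=000011101101 Δ1=100011101101 Δ2=100111101001 Δ3=111111101001 Δ4=110111100001 Δ5=110111101011 Δ6=110110101001 Δ7=110111101001 | 7Δ
t=7: Δ0=110111101001 Δ1=010111001001 Δ2=000111001001 Δ3=001111001001 Δ4=001111000001 Δ5=001111000011 Δ6=001110000011 | 6Δ
t=8: Δ0=001110000011 Δ1=101110000011 Δ2=101010000111 Δ3=100010000111 Δ4=100010001111 Δ5=100010001101 Δ6=100011001101 | 6Δ
t=9: Δ0=100011001101 Δ1=000011101101 | 1Δ
t=10: Δ0=000011101101 Δ1=100011101101 Δ2=100111101001 Δ3=111111101001 Δ4=110111100001 Δ5=110111101011 Δ6=110110101001 Δ7=110111101001 | 7Δ
t=11: Δ0=110111101001 Δ1=010111001001 Δ2=000111001001 Δ3=001111001001 Δ4=001111000001 Δ5=001111000011 Δ6=001110000011 | 6Δ
t=12: Δ0=001110000011 Δ1=101110000011 Δ2=101010000111 Δ3=100010000111 Δ4=100010001111 Δ5=100010001101 Δ6=100011001101 | 6Δ
t=13: Δ0=100011001101 Δ1=000011101101 | 1Δ
t=14: Δ0=000011101101 Δ1=100011101101 Δ2=100111101001 Δ3=111111101001 Δ4=110111100001 Δ5=110111101011 Δ6=110110101001 Δ7=110111101001 | 7Δ
t=15: Δ0=110111101001 Δ1=010111001001 Δ2=000111001001 Δ3=001111001001 Δ4=001111000001 Δ5=001111000011 Δ6=001110000011 | 6Δ
t=16: Δ0=001110000011 Δ1=101110000011 Δ2=101010000111 Δ3=100010000111 Δ4=100010001111 Δ5=100010001101 Δ6=100011001101 | 6Δ
t=17: Δ0=100011001101 Δ1=000011101101 | 1Δ
t=18: Δ0=000011101101 Δ1=100011101101 Δ2=100111101001 Δ3=111111101001 Δ4=110111100001 Δ5=110111101011 Δ6=110110101001 Δ7=110111101001 | 7Δ
t=19: Δ0=110111101001 Δ1=010111001001 Δ2=000111001001 Δ3=001111001001 Δ4=001111000001 Δ5=001111000011 Δ6=001110000011 | 6Δ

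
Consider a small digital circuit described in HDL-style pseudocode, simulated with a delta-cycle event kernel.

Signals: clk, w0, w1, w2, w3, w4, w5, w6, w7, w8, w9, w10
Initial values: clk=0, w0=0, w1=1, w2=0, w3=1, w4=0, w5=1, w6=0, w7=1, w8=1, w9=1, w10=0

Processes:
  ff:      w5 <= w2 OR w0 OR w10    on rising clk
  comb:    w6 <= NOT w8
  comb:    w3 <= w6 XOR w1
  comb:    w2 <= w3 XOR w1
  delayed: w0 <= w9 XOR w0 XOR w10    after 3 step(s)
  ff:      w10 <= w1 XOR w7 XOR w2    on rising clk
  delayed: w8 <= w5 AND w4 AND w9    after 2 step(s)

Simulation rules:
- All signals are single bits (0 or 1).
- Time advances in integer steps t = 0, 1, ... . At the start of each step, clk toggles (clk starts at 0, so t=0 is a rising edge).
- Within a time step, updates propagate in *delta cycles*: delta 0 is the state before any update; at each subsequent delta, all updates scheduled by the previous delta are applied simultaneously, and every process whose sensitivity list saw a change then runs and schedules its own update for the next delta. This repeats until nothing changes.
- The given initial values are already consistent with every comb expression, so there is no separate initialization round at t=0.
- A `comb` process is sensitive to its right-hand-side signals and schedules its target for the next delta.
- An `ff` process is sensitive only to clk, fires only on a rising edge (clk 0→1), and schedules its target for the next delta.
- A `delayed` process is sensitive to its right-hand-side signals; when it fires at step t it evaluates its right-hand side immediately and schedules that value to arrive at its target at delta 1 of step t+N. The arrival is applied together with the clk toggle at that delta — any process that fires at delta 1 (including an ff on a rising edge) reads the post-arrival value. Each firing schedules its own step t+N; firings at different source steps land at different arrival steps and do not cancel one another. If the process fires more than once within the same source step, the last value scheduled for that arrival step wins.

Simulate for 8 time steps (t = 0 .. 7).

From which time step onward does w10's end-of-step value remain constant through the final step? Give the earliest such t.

t0.Δ0 w8=1 clk=0 w5=1 w2=0 w10=0 w0=0 w1=1 w4=0 w6=0 w7=1 w9=1 w3=1
t0.Δ1 w8=1 clk=1 w5=1 w2=0 w10=0 w0=0 w1=1 w4=0 w6=0 w7=1 w9=1 w3=1
t0.Δ2 w8=1 clk=1 w5=0 w2=0 w10=0 w0=0 w1=1 w4=0 w6=0 w7=1 w9=1 w3=1
t1.Δ0 w8=1 clk=1 w5=0 w2=0 w10=0 w0=0 w1=1 w4=0 w6=0 w7=1 w9=1 w3=1
t1.Δ1 w8=1 clk=0 w5=0 w2=0 w10=0 w0=0 w1=1 w4=0 w6=0 w7=1 w9=1 w3=1
t2.Δ0 w8=1 clk=0 w5=0 w2=0 w10=0 w0=0 w1=1 w4=0 w6=0 w7=1 w9=1 w3=1
t2.Δ1 w8=0 clk=1 w5=0 w2=0 w10=0 w0=0 w1=1 w4=0 w6=0 w7=1 w9=1 w3=1
t2.Δ2 w8=0 clk=1 w5=0 w2=0 w10=0 w0=0 w1=1 w4=0 w6=1 w7=1 w9=1 w3=1
t2.Δ3 w8=0 clk=1 w5=0 w2=0 w10=0 w0=0 w1=1 w4=0 w6=1 w7=1 w9=1 w3=0
t2.Δ4 w8=0 clk=1 w5=0 w2=1 w10=0 w0=0 w1=1 w4=0 w6=1 w7=1 w9=1 w3=0
t3.Δ0 w8=0 clk=1 w5=0 w2=1 w10=0 w0=0 w1=1 w4=0 w6=1 w7=1 w9=1 w3=0
t3.Δ1 w8=0 clk=0 w5=0 w2=1 w10=0 w0=0 w1=1 w4=0 w6=1 w7=1 w9=1 w3=0
t4.Δ0 w8=0 clk=0 w5=0 w2=1 w10=0 w0=0 w1=1 w4=0 w6=1 w7=1 w9=1 w3=0
t4.Δ1 w8=0 clk=1 w5=0 w2=1 w10=0 w0=0 w1=1 w4=0 w6=1 w7=1 w9=1 w3=0
t4.Δ2 w8=0 clk=1 w5=1 w2=1 w10=1 w0=0 w1=1 w4=0 w6=1 w7=1 w9=1 w3=0
t5.Δ0 w8=0 clk=1 w5=1 w2=1 w10=1 w0=0 w1=1 w4=0 w6=1 w7=1 w9=1 w3=0
t5.Δ1 w8=0 clk=0 w5=1 w2=1 w10=1 w0=0 w1=1 w4=0 w6=1 w7=1 w9=1 w3=0
t6.Δ0 w8=0 clk=0 w5=1 w2=1 w10=1 w0=0 w1=1 w4=0 w6=1 w7=1 w9=1 w3=0
t6.Δ1 w8=0 clk=1 w5=1 w2=1 w10=1 w0=0 w1=1 w4=0 w6=1 w7=1 w9=1 w3=0
t7.Δ0 w8=0 clk=1 w5=1 w2=1 w10=1 w0=0 w1=1 w4=0 w6=1 w7=1 w9=1 w3=0
t7.Δ1 w8=0 clk=0 w5=1 w2=1 w10=1 w0=0 w1=1 w4=0 w6=1 w7=1 w9=1 w3=0

4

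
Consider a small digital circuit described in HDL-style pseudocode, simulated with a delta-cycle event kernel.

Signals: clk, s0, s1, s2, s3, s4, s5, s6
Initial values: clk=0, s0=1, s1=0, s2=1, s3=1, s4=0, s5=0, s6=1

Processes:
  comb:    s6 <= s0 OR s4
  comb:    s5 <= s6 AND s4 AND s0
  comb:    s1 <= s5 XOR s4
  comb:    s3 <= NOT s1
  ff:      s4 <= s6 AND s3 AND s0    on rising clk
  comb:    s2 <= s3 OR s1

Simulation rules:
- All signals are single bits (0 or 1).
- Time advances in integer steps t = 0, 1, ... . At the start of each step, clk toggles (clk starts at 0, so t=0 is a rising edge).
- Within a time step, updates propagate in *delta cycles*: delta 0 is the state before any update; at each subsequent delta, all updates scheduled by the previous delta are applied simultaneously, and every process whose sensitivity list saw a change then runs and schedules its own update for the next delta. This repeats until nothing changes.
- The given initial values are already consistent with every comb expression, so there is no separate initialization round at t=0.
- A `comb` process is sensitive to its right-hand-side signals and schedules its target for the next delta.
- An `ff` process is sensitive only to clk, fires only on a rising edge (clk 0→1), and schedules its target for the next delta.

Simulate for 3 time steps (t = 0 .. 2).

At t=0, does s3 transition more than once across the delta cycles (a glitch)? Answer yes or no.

t0.Δ0 s1=0 clk=0 s2=1 s0=1 s6=1 s5=0 s4=0 s3=1
t0.Δ1 s1=0 clk=1 s2=1 s0=1 s6=1 s5=0 s4=0 s3=1
t0.Δ2 s1=0 clk=1 s2=1 s0=1 s6=1 s5=0 s4=1 s3=1
t0.Δ3 s1=1 clk=1 s2=1 s0=1 s6=1 s5=1 s4=1 s3=1
t0.Δ4 s1=0 clk=1 s2=1 s0=1 s6=1 s5=1 s4=1 s3=0
t0.Δ5 s1=0 clk=1 s2=0 s0=1 s6=1 s5=1 s4=1 s3=1
t0.Δ6 s1=0 clk=1 s2=1 s0=1 s6=1 s5=1 s4=1 s3=1
t1.Δ0 s1=0 clk=1 s2=1 s0=1 s6=1 s5=1 s4=1 s3=1
t1.Δ1 s1=0 clk=0 s2=1 s0=1 s6=1 s5=1 s4=1 s3=1
t2.Δ0 s1=0 clk=0 s2=1 s0=1 s6=1 s5=1 s4=1 s3=1
t2.Δ1 s1=0 clk=1 s2=1 s0=1 s6=1 s5=1 s4=1 s3=1

yes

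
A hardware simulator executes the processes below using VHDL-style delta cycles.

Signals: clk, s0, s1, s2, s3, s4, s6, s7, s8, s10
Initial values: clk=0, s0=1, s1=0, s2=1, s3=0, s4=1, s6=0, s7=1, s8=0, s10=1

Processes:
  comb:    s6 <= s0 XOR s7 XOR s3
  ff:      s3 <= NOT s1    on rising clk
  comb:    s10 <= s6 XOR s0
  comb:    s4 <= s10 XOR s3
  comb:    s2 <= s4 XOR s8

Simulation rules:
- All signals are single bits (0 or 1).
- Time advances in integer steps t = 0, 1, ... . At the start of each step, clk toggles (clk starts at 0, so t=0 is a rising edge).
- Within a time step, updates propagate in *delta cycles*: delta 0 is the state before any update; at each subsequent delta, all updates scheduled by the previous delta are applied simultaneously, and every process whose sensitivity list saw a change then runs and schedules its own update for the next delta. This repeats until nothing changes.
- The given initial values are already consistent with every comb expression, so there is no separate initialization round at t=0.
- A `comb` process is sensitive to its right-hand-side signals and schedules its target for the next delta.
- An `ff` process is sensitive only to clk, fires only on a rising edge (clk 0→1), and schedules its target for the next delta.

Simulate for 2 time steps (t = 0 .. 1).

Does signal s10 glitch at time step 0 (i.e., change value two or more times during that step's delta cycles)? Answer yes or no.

no

[bits: s0,clk,s1,s10,s6,s8,s2,s3,s7,s4]
t=0: Δ0=1001001011 Δ1=1101001011 Δ2=1101001111 Δ3=1101101110 Δ4=1100100110 Δ5=1100100111 Δ6=1100101111 | 6Δ
t=1: Δ0=1100101111 Δ1=1000101111 | 1Δ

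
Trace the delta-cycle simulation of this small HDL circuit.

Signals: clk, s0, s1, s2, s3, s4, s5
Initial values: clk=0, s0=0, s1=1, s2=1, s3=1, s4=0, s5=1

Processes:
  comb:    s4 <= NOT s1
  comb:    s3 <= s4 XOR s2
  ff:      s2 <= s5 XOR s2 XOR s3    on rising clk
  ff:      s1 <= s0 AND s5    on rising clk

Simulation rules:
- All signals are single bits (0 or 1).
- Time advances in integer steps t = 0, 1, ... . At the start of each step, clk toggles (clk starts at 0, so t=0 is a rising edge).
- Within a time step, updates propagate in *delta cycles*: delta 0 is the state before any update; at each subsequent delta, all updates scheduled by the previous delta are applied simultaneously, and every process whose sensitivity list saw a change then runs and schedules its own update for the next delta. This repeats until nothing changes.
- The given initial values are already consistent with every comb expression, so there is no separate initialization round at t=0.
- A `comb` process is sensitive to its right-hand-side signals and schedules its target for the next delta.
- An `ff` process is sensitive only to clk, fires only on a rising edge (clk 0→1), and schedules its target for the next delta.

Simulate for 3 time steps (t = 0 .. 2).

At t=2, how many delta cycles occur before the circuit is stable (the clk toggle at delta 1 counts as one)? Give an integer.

t=0 Δ0: s3=1 s4=0 s1=1 s0=0 s5=1 clk=0 s2=1
  Δ1: clk:0→1
  Δ2: s1:1→0
  Δ3: s4:0→1
  Δ4: s3:1→0
  (4Δ to stable)
t=1 Δ0: s3=0 s4=1 s1=0 s0=0 s5=1 clk=1 s2=1
  Δ1: clk:1→0
  (1Δ to stable)
t=2 Δ0: s3=0 s4=1 s1=0 s0=0 s5=1 clk=0 s2=1
  Δ1: clk:0→1
  Δ2: s2:1→0
  Δ3: s3:0→1
  (3Δ to stable)

3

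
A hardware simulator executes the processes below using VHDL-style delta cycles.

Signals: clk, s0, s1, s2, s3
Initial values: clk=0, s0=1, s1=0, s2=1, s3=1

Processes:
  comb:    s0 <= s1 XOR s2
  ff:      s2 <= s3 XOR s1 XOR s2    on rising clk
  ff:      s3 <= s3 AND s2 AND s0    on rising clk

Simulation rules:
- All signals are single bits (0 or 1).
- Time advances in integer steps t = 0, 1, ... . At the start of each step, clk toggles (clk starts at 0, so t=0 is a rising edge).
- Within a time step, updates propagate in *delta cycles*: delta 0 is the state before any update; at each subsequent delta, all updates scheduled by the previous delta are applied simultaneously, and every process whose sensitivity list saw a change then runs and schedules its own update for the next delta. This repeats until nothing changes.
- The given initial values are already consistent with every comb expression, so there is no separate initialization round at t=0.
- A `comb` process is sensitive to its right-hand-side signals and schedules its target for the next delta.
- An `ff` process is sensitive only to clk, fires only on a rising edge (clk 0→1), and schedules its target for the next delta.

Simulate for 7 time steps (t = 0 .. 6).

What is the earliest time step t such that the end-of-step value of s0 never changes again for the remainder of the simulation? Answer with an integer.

[bits: s1,s2,s0,s3,clk]
t=0: Δ0=01110 Δ1=01111 Δ2=00111 Δ3=00011 | 3Δ
t=1: Δ0=00011 Δ1=00010 | 1Δ
t=2: Δ0=00010 Δ1=00011 Δ2=01001 Δ3=01101 | 3Δ
t=3: Δ0=01101 Δ1=01100 | 1Δ
t=4: Δ0=01100 Δ1=01101 | 1Δ
t=5: Δ0=01101 Δ1=01100 | 1Δ
t=6: Δ0=01100 Δ1=01101 | 1Δ

2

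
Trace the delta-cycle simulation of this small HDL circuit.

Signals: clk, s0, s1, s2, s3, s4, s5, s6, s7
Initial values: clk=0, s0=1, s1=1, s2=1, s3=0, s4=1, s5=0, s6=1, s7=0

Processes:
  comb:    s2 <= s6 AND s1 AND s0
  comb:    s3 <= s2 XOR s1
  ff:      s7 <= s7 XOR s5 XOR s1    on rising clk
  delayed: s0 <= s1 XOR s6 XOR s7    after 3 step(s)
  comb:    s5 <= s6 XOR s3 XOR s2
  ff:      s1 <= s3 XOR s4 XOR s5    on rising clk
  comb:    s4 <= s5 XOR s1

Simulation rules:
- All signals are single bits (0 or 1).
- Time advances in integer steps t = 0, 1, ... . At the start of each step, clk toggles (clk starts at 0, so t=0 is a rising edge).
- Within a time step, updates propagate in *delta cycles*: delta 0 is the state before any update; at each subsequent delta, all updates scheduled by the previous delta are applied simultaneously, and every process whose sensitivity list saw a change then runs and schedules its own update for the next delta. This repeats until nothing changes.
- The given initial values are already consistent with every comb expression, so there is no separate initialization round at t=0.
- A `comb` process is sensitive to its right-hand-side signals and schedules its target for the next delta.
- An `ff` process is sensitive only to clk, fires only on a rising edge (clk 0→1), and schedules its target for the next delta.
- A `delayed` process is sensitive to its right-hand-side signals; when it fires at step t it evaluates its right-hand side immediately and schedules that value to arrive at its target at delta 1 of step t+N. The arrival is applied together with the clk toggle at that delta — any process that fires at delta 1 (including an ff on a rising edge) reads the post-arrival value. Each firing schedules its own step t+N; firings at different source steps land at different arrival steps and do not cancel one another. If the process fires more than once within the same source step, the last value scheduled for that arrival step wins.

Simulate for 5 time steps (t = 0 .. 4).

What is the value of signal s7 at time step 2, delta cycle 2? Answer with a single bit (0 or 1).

0

t0.Δ0 clk=0 s7=0 s5=0 s6=1 s0=1 s3=0 s1=1 s4=1 s2=1
t0.Δ1 clk=1 s7=0 s5=0 s6=1 s0=1 s3=0 s1=1 s4=1 s2=1
t0.Δ2 clk=1 s7=1 s5=0 s6=1 s0=1 s3=0 s1=1 s4=1 s2=1
t1.Δ0 clk=1 s7=1 s5=0 s6=1 s0=1 s3=0 s1=1 s4=1 s2=1
t1.Δ1 clk=0 s7=1 s5=0 s6=1 s0=1 s3=0 s1=1 s4=1 s2=1
t2.Δ0 clk=0 s7=1 s5=0 s6=1 s0=1 s3=0 s1=1 s4=1 s2=1
t2.Δ1 clk=1 s7=1 s5=0 s6=1 s0=1 s3=0 s1=1 s4=1 s2=1
t2.Δ2 clk=1 s7=0 s5=0 s6=1 s0=1 s3=0 s1=1 s4=1 s2=1
t3.Δ0 clk=1 s7=0 s5=0 s6=1 s0=1 s3=0 s1=1 s4=1 s2=1
t3.Δ1 clk=0 s7=0 s5=0 s6=1 s0=1 s3=0 s1=1 s4=1 s2=1
t4.Δ0 clk=0 s7=0 s5=0 s6=1 s0=1 s3=0 s1=1 s4=1 s2=1
t4.Δ1 clk=1 s7=0 s5=0 s6=1 s0=1 s3=0 s1=1 s4=1 s2=1
t4.Δ2 clk=1 s7=1 s5=0 s6=1 s0=1 s3=0 s1=1 s4=1 s2=1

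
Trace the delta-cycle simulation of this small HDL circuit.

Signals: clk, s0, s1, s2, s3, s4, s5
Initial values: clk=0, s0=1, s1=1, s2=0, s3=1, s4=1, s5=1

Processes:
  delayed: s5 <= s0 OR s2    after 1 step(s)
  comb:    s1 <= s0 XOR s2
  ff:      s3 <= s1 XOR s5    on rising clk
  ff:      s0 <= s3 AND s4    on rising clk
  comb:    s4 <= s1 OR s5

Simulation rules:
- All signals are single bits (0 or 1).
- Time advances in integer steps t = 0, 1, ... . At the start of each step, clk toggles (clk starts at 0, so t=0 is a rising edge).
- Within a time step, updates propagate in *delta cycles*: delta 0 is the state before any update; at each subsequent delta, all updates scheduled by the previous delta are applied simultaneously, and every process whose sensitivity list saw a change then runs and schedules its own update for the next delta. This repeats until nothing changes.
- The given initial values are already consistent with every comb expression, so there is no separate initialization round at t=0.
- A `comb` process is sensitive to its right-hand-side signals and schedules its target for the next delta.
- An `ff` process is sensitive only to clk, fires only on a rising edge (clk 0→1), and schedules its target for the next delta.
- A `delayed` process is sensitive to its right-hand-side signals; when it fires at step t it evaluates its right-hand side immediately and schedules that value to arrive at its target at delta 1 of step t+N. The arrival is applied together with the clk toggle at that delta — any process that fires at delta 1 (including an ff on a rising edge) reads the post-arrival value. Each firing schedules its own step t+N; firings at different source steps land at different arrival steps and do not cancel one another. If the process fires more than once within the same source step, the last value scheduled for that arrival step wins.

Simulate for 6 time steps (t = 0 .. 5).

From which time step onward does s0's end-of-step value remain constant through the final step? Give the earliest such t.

[bits: s5,clk,s1,s2,s4,s3,s0]
t=0: Δ0=1010111 Δ1=1110111 Δ2=1110101 | 2Δ
t=1: Δ0=1110101 Δ1=1010101 | 1Δ
t=2: Δ0=1010101 Δ1=1110101 Δ2=1110100 Δ3=1100100 | 3Δ
t=3: Δ0=1100100 Δ1=0000100 Δ2=0000000 | 2Δ
t=4: Δ0=0000000 Δ1=0100000 | 1Δ
t=5: Δ0=0100000 Δ1=0000000 | 1Δ

2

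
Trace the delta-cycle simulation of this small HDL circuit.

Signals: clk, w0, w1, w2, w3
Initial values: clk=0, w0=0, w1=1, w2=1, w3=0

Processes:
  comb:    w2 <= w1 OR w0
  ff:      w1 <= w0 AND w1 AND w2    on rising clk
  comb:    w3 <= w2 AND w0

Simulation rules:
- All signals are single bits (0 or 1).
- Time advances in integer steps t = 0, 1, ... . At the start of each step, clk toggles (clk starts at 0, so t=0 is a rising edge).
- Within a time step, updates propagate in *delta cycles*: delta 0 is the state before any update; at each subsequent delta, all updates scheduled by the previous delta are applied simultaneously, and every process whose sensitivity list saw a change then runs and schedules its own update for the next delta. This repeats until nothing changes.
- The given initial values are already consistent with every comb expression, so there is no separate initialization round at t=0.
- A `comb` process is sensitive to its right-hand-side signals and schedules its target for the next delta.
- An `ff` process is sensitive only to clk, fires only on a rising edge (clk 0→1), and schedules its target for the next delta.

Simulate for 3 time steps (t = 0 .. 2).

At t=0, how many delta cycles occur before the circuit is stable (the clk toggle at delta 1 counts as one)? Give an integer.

t0.Δ0 clk=0 w3=0 w0=0 w2=1 w1=1
t0.Δ1 clk=1 w3=0 w0=0 w2=1 w1=1
t0.Δ2 clk=1 w3=0 w0=0 w2=1 w1=0
t0.Δ3 clk=1 w3=0 w0=0 w2=0 w1=0
t1.Δ0 clk=1 w3=0 w0=0 w2=0 w1=0
t1.Δ1 clk=0 w3=0 w0=0 w2=0 w1=0
t2.Δ0 clk=0 w3=0 w0=0 w2=0 w1=0
t2.Δ1 clk=1 w3=0 w0=0 w2=0 w1=0

3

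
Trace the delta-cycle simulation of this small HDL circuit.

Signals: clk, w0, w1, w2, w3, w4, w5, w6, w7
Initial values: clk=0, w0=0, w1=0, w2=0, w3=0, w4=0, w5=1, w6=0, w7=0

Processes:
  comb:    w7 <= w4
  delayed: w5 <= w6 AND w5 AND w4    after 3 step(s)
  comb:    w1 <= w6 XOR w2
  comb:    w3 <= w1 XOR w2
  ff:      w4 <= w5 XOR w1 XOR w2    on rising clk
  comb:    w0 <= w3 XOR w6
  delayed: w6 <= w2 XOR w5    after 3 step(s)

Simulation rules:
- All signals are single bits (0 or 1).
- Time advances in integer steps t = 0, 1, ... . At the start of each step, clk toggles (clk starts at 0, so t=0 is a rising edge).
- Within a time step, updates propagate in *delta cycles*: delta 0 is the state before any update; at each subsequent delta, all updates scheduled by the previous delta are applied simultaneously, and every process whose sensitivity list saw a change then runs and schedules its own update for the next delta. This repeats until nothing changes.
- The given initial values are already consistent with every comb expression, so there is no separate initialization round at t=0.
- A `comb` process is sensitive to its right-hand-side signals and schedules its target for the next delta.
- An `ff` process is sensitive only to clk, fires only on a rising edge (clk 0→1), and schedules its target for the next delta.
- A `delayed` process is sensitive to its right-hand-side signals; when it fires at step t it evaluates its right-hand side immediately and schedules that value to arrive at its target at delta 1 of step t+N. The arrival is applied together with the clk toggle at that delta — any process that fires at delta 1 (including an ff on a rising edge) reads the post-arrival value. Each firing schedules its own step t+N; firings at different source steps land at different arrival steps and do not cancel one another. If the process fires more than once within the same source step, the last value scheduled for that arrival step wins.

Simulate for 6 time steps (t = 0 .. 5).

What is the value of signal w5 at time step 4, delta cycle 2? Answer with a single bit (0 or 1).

0

[bits: w0,w6,w4,w3,w1,w7,w2,w5,clk]
t=0: Δ0=000000010 Δ1=000000011 Δ2=001000011 Δ3=001001011 | 3Δ
t=1: Δ0=001001011 Δ1=001001010 | 1Δ
t=2: Δ0=001001010 Δ1=001001011 | 1Δ
t=3: Δ0=001001011 Δ1=001001000 | 1Δ
t=4: Δ0=001001000 Δ1=001001001 Δ2=000001001 Δ3=000000001 | 3Δ
t=5: Δ0=000000001 Δ1=000000000 | 1Δ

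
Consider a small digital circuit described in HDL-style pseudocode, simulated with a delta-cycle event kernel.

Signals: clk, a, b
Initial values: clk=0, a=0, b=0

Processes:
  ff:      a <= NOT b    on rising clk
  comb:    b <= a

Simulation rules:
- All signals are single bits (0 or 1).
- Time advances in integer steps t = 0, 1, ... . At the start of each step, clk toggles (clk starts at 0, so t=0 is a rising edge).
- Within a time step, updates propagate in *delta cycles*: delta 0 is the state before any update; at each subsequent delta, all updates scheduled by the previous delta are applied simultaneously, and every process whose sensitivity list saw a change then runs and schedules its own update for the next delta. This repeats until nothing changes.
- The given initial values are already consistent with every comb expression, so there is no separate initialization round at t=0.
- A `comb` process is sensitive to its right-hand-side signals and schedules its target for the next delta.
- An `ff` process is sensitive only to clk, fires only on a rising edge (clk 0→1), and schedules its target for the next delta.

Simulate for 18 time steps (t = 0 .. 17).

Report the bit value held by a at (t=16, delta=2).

1

t0.Δ0 a=0 clk=0 b=0
t0.Δ1 a=0 clk=1 b=0
t0.Δ2 a=1 clk=1 b=0
t0.Δ3 a=1 clk=1 b=1
t1.Δ0 a=1 clk=1 b=1
t1.Δ1 a=1 clk=0 b=1
t2.Δ0 a=1 clk=0 b=1
t2.Δ1 a=1 clk=1 b=1
t2.Δ2 a=0 clk=1 b=1
t2.Δ3 a=0 clk=1 b=0
t3.Δ0 a=0 clk=1 b=0
t3.Δ1 a=0 clk=0 b=0
t4.Δ0 a=0 clk=0 b=0
t4.Δ1 a=0 clk=1 b=0
t4.Δ2 a=1 clk=1 b=0
t4.Δ3 a=1 clk=1 b=1
t5.Δ0 a=1 clk=1 b=1
t5.Δ1 a=1 clk=0 b=1
t6.Δ0 a=1 clk=0 b=1
t6.Δ1 a=1 clk=1 b=1
t6.Δ2 a=0 clk=1 b=1
t6.Δ3 a=0 clk=1 b=0
t7.Δ0 a=0 clk=1 b=0
t7.Δ1 a=0 clk=0 b=0
t8.Δ0 a=0 clk=0 b=0
t8.Δ1 a=0 clk=1 b=0
t8.Δ2 a=1 clk=1 b=0
t8.Δ3 a=1 clk=1 b=1
t9.Δ0 a=1 clk=1 b=1
t9.Δ1 a=1 clk=0 b=1
t10.Δ0 a=1 clk=0 b=1
t10.Δ1 a=1 clk=1 b=1
t10.Δ2 a=0 clk=1 b=1
t10.Δ3 a=0 clk=1 b=0
t11.Δ0 a=0 clk=1 b=0
t11.Δ1 a=0 clk=0 b=0
t12.Δ0 a=0 clk=0 b=0
t12.Δ1 a=0 clk=1 b=0
t12.Δ2 a=1 clk=1 b=0
t12.Δ3 a=1 clk=1 b=1
t13.Δ0 a=1 clk=1 b=1
t13.Δ1 a=1 clk=0 b=1
t14.Δ0 a=1 clk=0 b=1
t14.Δ1 a=1 clk=1 b=1
t14.Δ2 a=0 clk=1 b=1
t14.Δ3 a=0 clk=1 b=0
t15.Δ0 a=0 clk=1 b=0
t15.Δ1 a=0 clk=0 b=0
t16.Δ0 a=0 clk=0 b=0
t16.Δ1 a=0 clk=1 b=0
t16.Δ2 a=1 clk=1 b=0
t16.Δ3 a=1 clk=1 b=1
t17.Δ0 a=1 clk=1 b=1
t17.Δ1 a=1 clk=0 b=1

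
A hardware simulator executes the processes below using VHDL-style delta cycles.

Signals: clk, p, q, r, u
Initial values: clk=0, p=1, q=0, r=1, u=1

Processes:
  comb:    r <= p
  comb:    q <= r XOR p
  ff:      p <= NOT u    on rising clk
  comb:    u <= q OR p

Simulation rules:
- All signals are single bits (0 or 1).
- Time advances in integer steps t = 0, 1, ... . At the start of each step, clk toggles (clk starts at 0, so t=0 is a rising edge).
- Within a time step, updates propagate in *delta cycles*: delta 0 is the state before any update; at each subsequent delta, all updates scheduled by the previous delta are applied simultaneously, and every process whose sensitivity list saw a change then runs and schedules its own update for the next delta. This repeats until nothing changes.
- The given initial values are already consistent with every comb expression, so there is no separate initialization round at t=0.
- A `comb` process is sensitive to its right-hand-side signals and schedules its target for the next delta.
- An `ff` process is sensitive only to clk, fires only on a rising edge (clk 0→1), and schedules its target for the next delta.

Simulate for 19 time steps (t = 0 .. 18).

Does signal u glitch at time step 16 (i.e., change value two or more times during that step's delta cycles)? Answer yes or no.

t0.Δ0 r=1 u=1 q=0 clk=0 p=1
t0.Δ1 r=1 u=1 q=0 clk=1 p=1
t0.Δ2 r=1 u=1 q=0 clk=1 p=0
t0.Δ3 r=0 u=0 q=1 clk=1 p=0
t0.Δ4 r=0 u=1 q=0 clk=1 p=0
t0.Δ5 r=0 u=0 q=0 clk=1 p=0
t1.Δ0 r=0 u=0 q=0 clk=1 p=0
t1.Δ1 r=0 u=0 q=0 clk=0 p=0
t2.Δ0 r=0 u=0 q=0 clk=0 p=0
t2.Δ1 r=0 u=0 q=0 clk=1 p=0
t2.Δ2 r=0 u=0 q=0 clk=1 p=1
t2.Δ3 r=1 u=1 q=1 clk=1 p=1
t2.Δ4 r=1 u=1 q=0 clk=1 p=1
t3.Δ0 r=1 u=1 q=0 clk=1 p=1
t3.Δ1 r=1 u=1 q=0 clk=0 p=1
t4.Δ0 r=1 u=1 q=0 clk=0 p=1
t4.Δ1 r=1 u=1 q=0 clk=1 p=1
t4.Δ2 r=1 u=1 q=0 clk=1 p=0
t4.Δ3 r=0 u=0 q=1 clk=1 p=0
t4.Δ4 r=0 u=1 q=0 clk=1 p=0
t4.Δ5 r=0 u=0 q=0 clk=1 p=0
t5.Δ0 r=0 u=0 q=0 clk=1 p=0
t5.Δ1 r=0 u=0 q=0 clk=0 p=0
t6.Δ0 r=0 u=0 q=0 clk=0 p=0
t6.Δ1 r=0 u=0 q=0 clk=1 p=0
t6.Δ2 r=0 u=0 q=0 clk=1 p=1
t6.Δ3 r=1 u=1 q=1 clk=1 p=1
t6.Δ4 r=1 u=1 q=0 clk=1 p=1
t7.Δ0 r=1 u=1 q=0 clk=1 p=1
t7.Δ1 r=1 u=1 q=0 clk=0 p=1
t8.Δ0 r=1 u=1 q=0 clk=0 p=1
t8.Δ1 r=1 u=1 q=0 clk=1 p=1
t8.Δ2 r=1 u=1 q=0 clk=1 p=0
t8.Δ3 r=0 u=0 q=1 clk=1 p=0
t8.Δ4 r=0 u=1 q=0 clk=1 p=0
t8.Δ5 r=0 u=0 q=0 clk=1 p=0
t9.Δ0 r=0 u=0 q=0 clk=1 p=0
t9.Δ1 r=0 u=0 q=0 clk=0 p=0
t10.Δ0 r=0 u=0 q=0 clk=0 p=0
t10.Δ1 r=0 u=0 q=0 clk=1 p=0
t10.Δ2 r=0 u=0 q=0 clk=1 p=1
t10.Δ3 r=1 u=1 q=1 clk=1 p=1
t10.Δ4 r=1 u=1 q=0 clk=1 p=1
t11.Δ0 r=1 u=1 q=0 clk=1 p=1
t11.Δ1 r=1 u=1 q=0 clk=0 p=1
t12.Δ0 r=1 u=1 q=0 clk=0 p=1
t12.Δ1 r=1 u=1 q=0 clk=1 p=1
t12.Δ2 r=1 u=1 q=0 clk=1 p=0
t12.Δ3 r=0 u=0 q=1 clk=1 p=0
t12.Δ4 r=0 u=1 q=0 clk=1 p=0
t12.Δ5 r=0 u=0 q=0 clk=1 p=0
t13.Δ0 r=0 u=0 q=0 clk=1 p=0
t13.Δ1 r=0 u=0 q=0 clk=0 p=0
t14.Δ0 r=0 u=0 q=0 clk=0 p=0
t14.Δ1 r=0 u=0 q=0 clk=1 p=0
t14.Δ2 r=0 u=0 q=0 clk=1 p=1
t14.Δ3 r=1 u=1 q=1 clk=1 p=1
t14.Δ4 r=1 u=1 q=0 clk=1 p=1
t15.Δ0 r=1 u=1 q=0 clk=1 p=1
t15.Δ1 r=1 u=1 q=0 clk=0 p=1
t16.Δ0 r=1 u=1 q=0 clk=0 p=1
t16.Δ1 r=1 u=1 q=0 clk=1 p=1
t16.Δ2 r=1 u=1 q=0 clk=1 p=0
t16.Δ3 r=0 u=0 q=1 clk=1 p=0
t16.Δ4 r=0 u=1 q=0 clk=1 p=0
t16.Δ5 r=0 u=0 q=0 clk=1 p=0
t17.Δ0 r=0 u=0 q=0 clk=1 p=0
t17.Δ1 r=0 u=0 q=0 clk=0 p=0
t18.Δ0 r=0 u=0 q=0 clk=0 p=0
t18.Δ1 r=0 u=0 q=0 clk=1 p=0
t18.Δ2 r=0 u=0 q=0 clk=1 p=1
t18.Δ3 r=1 u=1 q=1 clk=1 p=1
t18.Δ4 r=1 u=1 q=0 clk=1 p=1

yes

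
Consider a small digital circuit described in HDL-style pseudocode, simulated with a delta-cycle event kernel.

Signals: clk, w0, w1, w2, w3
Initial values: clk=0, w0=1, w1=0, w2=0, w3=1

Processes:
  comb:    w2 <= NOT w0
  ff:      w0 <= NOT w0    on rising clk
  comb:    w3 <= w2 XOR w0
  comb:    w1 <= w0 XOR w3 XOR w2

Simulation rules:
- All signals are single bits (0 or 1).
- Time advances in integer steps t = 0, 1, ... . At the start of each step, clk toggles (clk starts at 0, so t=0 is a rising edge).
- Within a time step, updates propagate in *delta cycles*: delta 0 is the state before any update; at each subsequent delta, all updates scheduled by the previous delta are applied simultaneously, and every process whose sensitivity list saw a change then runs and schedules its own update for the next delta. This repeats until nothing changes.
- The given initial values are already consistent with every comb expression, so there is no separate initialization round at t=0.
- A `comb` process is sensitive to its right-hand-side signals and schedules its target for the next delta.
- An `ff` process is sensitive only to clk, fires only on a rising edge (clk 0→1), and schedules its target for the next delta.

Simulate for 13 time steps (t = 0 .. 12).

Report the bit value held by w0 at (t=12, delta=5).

t=0 Δ0: w1=0 w0=1 clk=0 w3=1 w2=0
  Δ1: clk:0→1
  Δ2: w0:1→0
  Δ3: w1:0→1, w3:1→0, w2:0→1
  Δ4: w3:0→1
  Δ5: w1:1→0
  (5Δ to stable)
t=1 Δ0: w1=0 w0=0 clk=1 w3=1 w2=1
  Δ1: clk:1→0
  (1Δ to stable)
t=2 Δ0: w1=0 w0=0 clk=0 w3=1 w2=1
  Δ1: clk:0→1
  Δ2: w0:0→1
  Δ3: w1:0→1, w3:1→0, w2:1→0
  Δ4: w3:0→1
  Δ5: w1:1→0
  (5Δ to stable)
t=3 Δ0: w1=0 w0=1 clk=1 w3=1 w2=0
  Δ1: clk:1→0
  (1Δ to stable)
t=4 Δ0: w1=0 w0=1 clk=0 w3=1 w2=0
  Δ1: clk:0→1
  Δ2: w0:1→0
  Δ3: w1:0→1, w3:1→0, w2:0→1
  Δ4: w3:0→1
  Δ5: w1:1→0
  (5Δ to stable)
t=5 Δ0: w1=0 w0=0 clk=1 w3=1 w2=1
  Δ1: clk:1→0
  (1Δ to stable)
t=6 Δ0: w1=0 w0=0 clk=0 w3=1 w2=1
  Δ1: clk:0→1
  Δ2: w0:0→1
  Δ3: w1:0→1, w3:1→0, w2:1→0
  Δ4: w3:0→1
  Δ5: w1:1→0
  (5Δ to stable)
t=7 Δ0: w1=0 w0=1 clk=1 w3=1 w2=0
  Δ1: clk:1→0
  (1Δ to stable)
t=8 Δ0: w1=0 w0=1 clk=0 w3=1 w2=0
  Δ1: clk:0→1
  Δ2: w0:1→0
  Δ3: w1:0→1, w3:1→0, w2:0→1
  Δ4: w3:0→1
  Δ5: w1:1→0
  (5Δ to stable)
t=9 Δ0: w1=0 w0=0 clk=1 w3=1 w2=1
  Δ1: clk:1→0
  (1Δ to stable)
t=10 Δ0: w1=0 w0=0 clk=0 w3=1 w2=1
  Δ1: clk:0→1
  Δ2: w0:0→1
  Δ3: w1:0→1, w3:1→0, w2:1→0
  Δ4: w3:0→1
  Δ5: w1:1→0
  (5Δ to stable)
t=11 Δ0: w1=0 w0=1 clk=1 w3=1 w2=0
  Δ1: clk:1→0
  (1Δ to stable)
t=12 Δ0: w1=0 w0=1 clk=0 w3=1 w2=0
  Δ1: clk:0→1
  Δ2: w0:1→0
  Δ3: w1:0→1, w3:1→0, w2:0→1
  Δ4: w3:0→1
  Δ5: w1:1→0
  (5Δ to stable)

0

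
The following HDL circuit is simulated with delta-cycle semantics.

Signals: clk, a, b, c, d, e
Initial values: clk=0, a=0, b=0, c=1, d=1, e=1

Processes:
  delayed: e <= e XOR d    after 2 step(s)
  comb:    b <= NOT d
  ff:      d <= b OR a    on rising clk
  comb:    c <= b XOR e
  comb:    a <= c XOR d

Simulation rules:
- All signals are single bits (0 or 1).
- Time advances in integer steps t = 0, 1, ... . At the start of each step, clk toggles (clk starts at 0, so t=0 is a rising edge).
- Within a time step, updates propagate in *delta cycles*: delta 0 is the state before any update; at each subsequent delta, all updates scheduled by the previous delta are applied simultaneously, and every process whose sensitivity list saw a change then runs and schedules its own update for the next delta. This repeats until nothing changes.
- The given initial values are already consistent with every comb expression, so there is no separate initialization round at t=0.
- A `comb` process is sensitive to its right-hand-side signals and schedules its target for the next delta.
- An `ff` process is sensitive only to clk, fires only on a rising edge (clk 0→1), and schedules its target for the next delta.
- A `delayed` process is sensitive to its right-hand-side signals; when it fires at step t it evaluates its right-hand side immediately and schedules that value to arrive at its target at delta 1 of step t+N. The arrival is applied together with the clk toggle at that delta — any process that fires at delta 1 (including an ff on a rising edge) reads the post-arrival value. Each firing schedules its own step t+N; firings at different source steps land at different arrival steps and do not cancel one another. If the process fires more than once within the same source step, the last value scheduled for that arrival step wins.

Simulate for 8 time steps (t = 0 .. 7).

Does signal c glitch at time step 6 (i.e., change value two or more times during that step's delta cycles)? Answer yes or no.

no

t=0 Δ0: b=0 a=0 c=1 d=1 e=1 clk=0
  Δ1: clk:0→1
  Δ2: d:1→0
  Δ3: b:0→1, a:0→1
  Δ4: c:1→0
  Δ5: a:1→0
  (5Δ to stable)
t=1 Δ0: b=1 a=0 c=0 d=0 e=1 clk=1
  Δ1: clk:1→0
  (1Δ to stable)
t=2 Δ0: b=1 a=0 c=0 d=0 e=1 clk=0
  Δ1: clk:0→1
  Δ2: d:0→1
  Δ3: b:1→0, a:0→1
  Δ4: c:0→1
  Δ5: a:1→0
  (5Δ to stable)
t=3 Δ0: b=0 a=0 c=1 d=1 e=1 clk=1
  Δ1: clk:1→0
  (1Δ to stable)
t=4 Δ0: b=0 a=0 c=1 d=1 e=1 clk=0
  Δ1: e:1→0, clk:0→1
  Δ2: c:1→0, d:1→0
  Δ3: b:0→1
  Δ4: c:0→1
  Δ5: a:0→1
  (5Δ to stable)
t=5 Δ0: b=1 a=1 c=1 d=0 e=0 clk=1
  Δ1: clk:1→0
  (1Δ to stable)
t=6 Δ0: b=1 a=1 c=1 d=0 e=0 clk=0
  Δ1: clk:0→1
  Δ2: d:0→1
  Δ3: b:1→0, a:1→0
  Δ4: c:1→0
  Δ5: a:0→1
  (5Δ to stable)
t=7 Δ0: b=0 a=1 c=0 d=1 e=0 clk=1
  Δ1: clk:1→0
  (1Δ to stable)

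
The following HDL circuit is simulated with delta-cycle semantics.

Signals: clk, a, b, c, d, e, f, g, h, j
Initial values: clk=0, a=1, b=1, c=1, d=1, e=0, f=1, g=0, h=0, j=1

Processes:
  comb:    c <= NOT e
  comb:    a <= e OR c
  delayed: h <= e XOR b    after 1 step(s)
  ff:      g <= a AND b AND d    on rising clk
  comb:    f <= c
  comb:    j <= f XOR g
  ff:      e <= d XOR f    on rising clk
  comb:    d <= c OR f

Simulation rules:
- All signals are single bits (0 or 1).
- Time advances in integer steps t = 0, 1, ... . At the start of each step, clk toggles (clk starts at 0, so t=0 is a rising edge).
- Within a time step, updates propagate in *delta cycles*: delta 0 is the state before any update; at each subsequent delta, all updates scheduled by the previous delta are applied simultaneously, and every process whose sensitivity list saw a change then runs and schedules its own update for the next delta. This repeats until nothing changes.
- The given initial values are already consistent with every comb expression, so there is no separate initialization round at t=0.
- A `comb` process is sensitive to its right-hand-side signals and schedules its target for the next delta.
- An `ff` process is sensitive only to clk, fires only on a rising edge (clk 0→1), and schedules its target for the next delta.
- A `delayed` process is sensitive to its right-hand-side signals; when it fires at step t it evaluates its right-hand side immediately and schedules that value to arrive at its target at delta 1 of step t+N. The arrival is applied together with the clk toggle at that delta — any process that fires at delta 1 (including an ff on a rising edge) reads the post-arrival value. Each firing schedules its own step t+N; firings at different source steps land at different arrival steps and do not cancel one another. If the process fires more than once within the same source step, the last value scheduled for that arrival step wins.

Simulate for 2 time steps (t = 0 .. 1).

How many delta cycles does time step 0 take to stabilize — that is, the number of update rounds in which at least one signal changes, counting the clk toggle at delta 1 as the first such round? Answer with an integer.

3

[bits: g,e,h,d,c,f,clk,b,j,a]
t=0: Δ0=0001110111 Δ1=0001111111 Δ2=1001111111 Δ3=1001111101 | 3Δ
t=1: Δ0=1001111101 Δ1=1001110101 | 1Δ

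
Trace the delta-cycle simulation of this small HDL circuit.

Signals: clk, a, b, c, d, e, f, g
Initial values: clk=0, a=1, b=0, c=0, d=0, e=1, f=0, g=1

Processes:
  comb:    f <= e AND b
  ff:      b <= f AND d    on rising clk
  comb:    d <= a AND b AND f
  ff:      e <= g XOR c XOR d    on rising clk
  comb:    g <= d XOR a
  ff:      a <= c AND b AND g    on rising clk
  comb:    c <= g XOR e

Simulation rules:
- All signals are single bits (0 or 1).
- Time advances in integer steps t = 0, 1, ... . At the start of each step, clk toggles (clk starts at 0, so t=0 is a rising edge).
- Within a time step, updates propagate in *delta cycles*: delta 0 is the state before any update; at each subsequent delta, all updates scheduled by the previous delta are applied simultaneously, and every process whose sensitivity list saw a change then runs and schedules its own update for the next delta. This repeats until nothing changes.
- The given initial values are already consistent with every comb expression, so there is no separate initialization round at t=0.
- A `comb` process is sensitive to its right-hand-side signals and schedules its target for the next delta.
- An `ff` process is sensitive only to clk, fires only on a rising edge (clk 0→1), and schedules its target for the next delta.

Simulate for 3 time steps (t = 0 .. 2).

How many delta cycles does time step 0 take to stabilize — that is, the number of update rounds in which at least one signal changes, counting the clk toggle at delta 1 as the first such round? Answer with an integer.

4

t0.Δ0 clk=0 e=1 a=1 c=0 d=0 f=0 g=1 b=0
t0.Δ1 clk=1 e=1 a=1 c=0 d=0 f=0 g=1 b=0
t0.Δ2 clk=1 e=1 a=0 c=0 d=0 f=0 g=1 b=0
t0.Δ3 clk=1 e=1 a=0 c=0 d=0 f=0 g=0 b=0
t0.Δ4 clk=1 e=1 a=0 c=1 d=0 f=0 g=0 b=0
t1.Δ0 clk=1 e=1 a=0 c=1 d=0 f=0 g=0 b=0
t1.Δ1 clk=0 e=1 a=0 c=1 d=0 f=0 g=0 b=0
t2.Δ0 clk=0 e=1 a=0 c=1 d=0 f=0 g=0 b=0
t2.Δ1 clk=1 e=1 a=0 c=1 d=0 f=0 g=0 b=0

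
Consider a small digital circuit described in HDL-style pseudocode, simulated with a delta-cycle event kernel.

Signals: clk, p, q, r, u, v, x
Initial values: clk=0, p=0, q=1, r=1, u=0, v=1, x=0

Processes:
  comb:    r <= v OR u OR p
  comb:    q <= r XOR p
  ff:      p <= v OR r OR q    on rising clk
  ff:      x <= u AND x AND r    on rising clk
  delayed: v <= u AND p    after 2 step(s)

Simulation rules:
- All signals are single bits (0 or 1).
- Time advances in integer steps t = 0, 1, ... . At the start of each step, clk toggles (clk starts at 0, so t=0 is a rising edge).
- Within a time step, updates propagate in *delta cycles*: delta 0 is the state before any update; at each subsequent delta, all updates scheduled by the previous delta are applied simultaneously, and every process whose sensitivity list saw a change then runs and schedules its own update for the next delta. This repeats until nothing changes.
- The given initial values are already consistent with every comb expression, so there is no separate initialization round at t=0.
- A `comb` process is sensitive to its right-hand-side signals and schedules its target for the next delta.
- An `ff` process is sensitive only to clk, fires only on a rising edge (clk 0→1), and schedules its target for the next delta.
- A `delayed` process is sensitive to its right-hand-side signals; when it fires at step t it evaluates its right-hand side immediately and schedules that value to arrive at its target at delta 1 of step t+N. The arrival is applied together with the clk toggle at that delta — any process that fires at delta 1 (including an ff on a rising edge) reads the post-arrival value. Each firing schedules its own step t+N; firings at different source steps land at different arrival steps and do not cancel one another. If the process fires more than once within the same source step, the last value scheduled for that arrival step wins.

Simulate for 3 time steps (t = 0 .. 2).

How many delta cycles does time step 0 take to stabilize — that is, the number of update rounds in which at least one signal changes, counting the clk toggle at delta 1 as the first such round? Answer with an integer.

[bits: q,clk,u,v,x,r,p]
t=0: Δ0=1001010 Δ1=1101010 Δ2=1101011 Δ3=0101011 | 3Δ
t=1: Δ0=0101011 Δ1=0001011 | 1Δ
t=2: Δ0=0001011 Δ1=0100011 | 1Δ

3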